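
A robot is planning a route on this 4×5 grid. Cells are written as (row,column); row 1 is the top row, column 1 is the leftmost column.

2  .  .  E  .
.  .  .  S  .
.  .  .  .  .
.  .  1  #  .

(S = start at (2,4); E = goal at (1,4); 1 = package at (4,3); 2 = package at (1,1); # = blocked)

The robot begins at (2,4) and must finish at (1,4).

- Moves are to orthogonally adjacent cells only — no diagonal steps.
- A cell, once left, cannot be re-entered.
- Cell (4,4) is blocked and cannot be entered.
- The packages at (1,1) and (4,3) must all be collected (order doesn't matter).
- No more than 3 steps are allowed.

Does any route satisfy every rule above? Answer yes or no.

no

Even ignoring the no-revisit rule, getting from (2,4) to (1,4), taking the cheapest ordering (2,4) → (4,3) → (1,1) → (1,4) needs at least 3 + 5 + 3 = 11 moves (Manhattan distance per leg), which exceeds the 3-move limit.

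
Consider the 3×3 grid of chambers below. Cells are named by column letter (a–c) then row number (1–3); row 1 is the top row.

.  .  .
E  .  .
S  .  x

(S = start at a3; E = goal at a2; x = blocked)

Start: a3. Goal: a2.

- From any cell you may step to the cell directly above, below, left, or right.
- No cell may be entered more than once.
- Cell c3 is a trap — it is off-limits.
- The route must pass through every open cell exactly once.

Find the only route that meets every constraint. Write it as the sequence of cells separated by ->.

Need to visit all 8 open cells exactly once, starting at a3 and ending at a2.
Cell a1 has only two open neighbours (a2 and b1), so the path must pass straight through it: one of those is the cell it's entered from and the other is where it exits.
Route from a3: right 1 to b3, up 1 to b2, right 1 to c2, up 1 to c1, left 2 to a1, down 1 to a2 — 7 moves in all.
Check: all 8 open cells covered.

a3 -> b3 -> b2 -> c2 -> c1 -> b1 -> a1 -> a2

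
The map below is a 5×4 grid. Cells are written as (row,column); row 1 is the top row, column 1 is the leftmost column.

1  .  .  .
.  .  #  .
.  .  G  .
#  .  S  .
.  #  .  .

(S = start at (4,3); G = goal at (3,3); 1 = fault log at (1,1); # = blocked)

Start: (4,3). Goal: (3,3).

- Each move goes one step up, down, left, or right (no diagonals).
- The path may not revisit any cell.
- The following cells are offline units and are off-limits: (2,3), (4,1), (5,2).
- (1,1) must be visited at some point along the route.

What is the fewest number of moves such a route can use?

Any route passes through (1,1) somewhere between (4,3) and (3,3). Summing Manhattan distances along the two legs ((4,3) → (1,1) → (3,3)) gives a lower bound of 5 + 4 = 9 moves.
The shortest route satisfying every rule uses 11 moves: (4,3) → (4,2) → (3,2) → (2,2) → (2,1) → (1,1) → (1,2) → (1,3) → (1,4) → (2,4) → (3,4) → (3,3).
The no-revisit rule (legs can't share cells) pushes the minimum above the 9-move bound; an exhaustive check rules out every length from 9 to 10, leaving 11 as the minimum.

11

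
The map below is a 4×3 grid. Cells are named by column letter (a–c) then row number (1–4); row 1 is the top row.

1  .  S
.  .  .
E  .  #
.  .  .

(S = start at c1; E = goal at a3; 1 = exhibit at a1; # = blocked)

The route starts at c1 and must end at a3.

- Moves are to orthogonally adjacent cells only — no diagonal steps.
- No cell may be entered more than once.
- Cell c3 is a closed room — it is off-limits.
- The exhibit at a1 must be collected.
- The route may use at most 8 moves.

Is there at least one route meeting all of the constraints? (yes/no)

yes

One route that works: c1 → b1 → a1 → a2 → a3.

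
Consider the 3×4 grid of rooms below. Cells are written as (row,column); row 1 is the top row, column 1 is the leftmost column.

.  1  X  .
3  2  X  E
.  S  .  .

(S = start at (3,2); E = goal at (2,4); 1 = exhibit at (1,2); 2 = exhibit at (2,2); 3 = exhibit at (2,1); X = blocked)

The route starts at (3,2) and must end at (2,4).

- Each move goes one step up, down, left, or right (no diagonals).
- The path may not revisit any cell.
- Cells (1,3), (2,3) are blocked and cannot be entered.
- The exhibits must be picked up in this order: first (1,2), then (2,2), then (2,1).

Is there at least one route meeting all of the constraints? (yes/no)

Every way from (1,2) onward to (2,4) runs back through (3,2), which the route has already used — so it cannot be completed without a revisit.

no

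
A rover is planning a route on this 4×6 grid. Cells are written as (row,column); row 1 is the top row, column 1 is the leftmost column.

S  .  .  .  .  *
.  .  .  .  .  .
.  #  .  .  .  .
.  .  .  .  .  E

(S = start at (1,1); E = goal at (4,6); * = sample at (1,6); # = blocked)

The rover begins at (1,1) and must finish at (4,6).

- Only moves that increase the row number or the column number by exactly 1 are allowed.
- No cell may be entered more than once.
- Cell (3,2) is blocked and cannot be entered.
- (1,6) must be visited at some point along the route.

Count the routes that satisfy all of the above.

A right/down-only route from (1,1) to (4,6) makes exactly 3 down-moves and 5 right-moves in some order.
With no other constraints that would be C(8,3) = 56 routes.
Split at (1,6) and multiply the segment counts (each segment already excludes blocked cells): (1,1)→(1,6): 1; (1,6)→(4,6): 1; product = 1.
That gives 1 route.

1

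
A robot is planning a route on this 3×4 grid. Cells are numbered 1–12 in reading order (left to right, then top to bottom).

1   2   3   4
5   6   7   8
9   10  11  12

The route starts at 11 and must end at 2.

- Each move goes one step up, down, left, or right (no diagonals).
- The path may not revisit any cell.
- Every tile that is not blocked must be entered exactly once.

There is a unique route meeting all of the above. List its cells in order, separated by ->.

11 -> 12 -> 8 -> 4 -> 3 -> 7 -> 6 -> 10 -> 9 -> 5 -> 1 -> 2

Need to visit all 12 open cells exactly once, starting at 11 and ending at 2.
Cell 1 has only two open neighbours (5 and 2), so the path must pass straight through it: one of those is the cell it's entered from and the other is where it exits.
Route from 11: right 1 to 12, up 2 to 4, left 1 to 3, down 1 to 7, left 1 to 6, down 1 to 10, left 1 to 9, up 2 to 1, right 1 to 2 — 11 moves in all.
Check: all 12 open cells covered.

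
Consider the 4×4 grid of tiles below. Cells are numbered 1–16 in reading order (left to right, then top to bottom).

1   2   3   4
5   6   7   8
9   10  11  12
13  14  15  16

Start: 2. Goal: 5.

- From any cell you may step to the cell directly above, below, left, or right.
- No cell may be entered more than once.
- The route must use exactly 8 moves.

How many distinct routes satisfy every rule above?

Need simple routes of exactly 8 moves from 2 to 5 (Manhattan distance 2, so 3 moves are spent on a detour and 3 undoing it).
Branch systematically from the start, pruning whenever the remaining move budget drops below the Manhattan distance to 5 or differs from it in parity. Grouping the completions by first move — via 6: 5; via 3: 13 (no valid completion starts via 1) — and summing: 5 + 13 = 18.
That gives 18 routes.

18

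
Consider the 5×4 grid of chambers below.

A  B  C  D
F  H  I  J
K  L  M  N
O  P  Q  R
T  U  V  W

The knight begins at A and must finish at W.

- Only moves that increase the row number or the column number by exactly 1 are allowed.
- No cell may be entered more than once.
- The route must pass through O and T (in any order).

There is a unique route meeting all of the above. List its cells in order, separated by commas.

Moves only go right or down, so the column and row indices never decrease.
Route from A: down 4 to T, right 3 to W — 7 moves in all.
Check: all required cells visited.

A, F, K, O, T, U, V, W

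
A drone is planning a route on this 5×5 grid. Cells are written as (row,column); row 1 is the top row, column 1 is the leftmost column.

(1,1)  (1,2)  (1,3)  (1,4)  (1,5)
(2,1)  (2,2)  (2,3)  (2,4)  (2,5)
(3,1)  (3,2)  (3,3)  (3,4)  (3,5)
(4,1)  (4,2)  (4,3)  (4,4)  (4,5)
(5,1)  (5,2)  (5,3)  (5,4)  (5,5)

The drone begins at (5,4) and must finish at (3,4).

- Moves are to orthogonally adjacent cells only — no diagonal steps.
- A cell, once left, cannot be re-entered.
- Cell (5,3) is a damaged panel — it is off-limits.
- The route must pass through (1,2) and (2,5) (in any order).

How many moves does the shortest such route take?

12

Any route passes through (1,2) and (2,5) in some order between (5,4) and (3,4). Summing Manhattan distances along each leg and taking the cheapest ordering ((5,4) → (1,2) → (2,5) → (3,4)) gives a lower bound of 6 + 4 + 2 = 12 moves.
A route of 12 moves achieves this: (5,4) → (4,4) → (4,3) → (3,3) → (2,3) → (2,2) → (1,2) → (1,3) → (1,4) → (2,4) → (2,5) → (3,5) → (3,4).
Since 12 matches the lower bound, it is optimal.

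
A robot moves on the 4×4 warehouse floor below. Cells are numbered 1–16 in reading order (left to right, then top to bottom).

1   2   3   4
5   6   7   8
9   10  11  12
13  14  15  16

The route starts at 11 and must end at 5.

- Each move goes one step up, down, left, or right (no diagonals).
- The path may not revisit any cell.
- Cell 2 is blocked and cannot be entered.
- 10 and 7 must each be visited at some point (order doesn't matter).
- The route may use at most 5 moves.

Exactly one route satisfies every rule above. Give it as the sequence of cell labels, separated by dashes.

11 - 7 - 6 - 10 - 9 - 5

The 5-move cap with required stops at 10, 7 leaves no slack for detours.
Route from 11: up to 7, left to 6, down to 10, left to 9, up to 5 — 5 moves in all.
Check: all required cells visited; 5 ≤ 5 moves.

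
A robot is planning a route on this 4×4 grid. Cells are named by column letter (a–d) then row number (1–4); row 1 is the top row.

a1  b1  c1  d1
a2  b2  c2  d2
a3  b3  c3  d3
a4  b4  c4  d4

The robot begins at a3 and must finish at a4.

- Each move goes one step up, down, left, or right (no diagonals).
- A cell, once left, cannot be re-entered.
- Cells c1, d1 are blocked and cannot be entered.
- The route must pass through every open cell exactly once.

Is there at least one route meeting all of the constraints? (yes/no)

yes

One route that works: a3 → a2 → a1 → b1 → b2 → b3 → c3 → c2 → d2 → d3 → d4 → c4 → b4 → a4.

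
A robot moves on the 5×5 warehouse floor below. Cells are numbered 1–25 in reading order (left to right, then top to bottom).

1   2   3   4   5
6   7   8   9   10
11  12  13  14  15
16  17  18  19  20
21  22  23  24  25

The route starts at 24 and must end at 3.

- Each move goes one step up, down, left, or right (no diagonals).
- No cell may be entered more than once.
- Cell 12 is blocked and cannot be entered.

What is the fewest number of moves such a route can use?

5

The Manhattan distance from 24 to 3 is |5−1| + |4−3| = 5, so at least 5 moves are needed.
A route of 5 moves achieves this: 24 → 19 → 14 → 9 → 4 → 3.
Since 5 matches the lower bound, it is optimal.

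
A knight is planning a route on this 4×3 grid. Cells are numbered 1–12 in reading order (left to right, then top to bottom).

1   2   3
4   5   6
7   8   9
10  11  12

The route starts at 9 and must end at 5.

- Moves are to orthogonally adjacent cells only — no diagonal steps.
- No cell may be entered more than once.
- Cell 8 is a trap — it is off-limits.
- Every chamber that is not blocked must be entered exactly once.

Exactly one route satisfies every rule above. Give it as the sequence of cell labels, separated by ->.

9 -> 12 -> 11 -> 10 -> 7 -> 4 -> 1 -> 2 -> 3 -> 6 -> 5

Need to visit all 11 open cells exactly once, starting at 9 and ending at 5.
Cell 7 has only two open neighbours (4 and 10), so the path must pass straight through it: one of those is the cell it's entered from and the other is where it exits.
Route from 9: down to 12, 2× left (reaching 10), 3× up (reaching 1), 2× right (reaching 3), down to 6, left to 5 — 10 moves in all.
Check: all 11 open cells covered.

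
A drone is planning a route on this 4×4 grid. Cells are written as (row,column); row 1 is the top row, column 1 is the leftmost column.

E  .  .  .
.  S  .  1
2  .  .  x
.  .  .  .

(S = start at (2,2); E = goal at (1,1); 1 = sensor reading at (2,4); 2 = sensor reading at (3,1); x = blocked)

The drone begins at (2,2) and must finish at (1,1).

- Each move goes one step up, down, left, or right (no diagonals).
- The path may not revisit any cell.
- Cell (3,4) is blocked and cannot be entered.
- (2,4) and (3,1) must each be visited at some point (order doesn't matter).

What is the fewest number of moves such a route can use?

Any route passes through (2,4) and (3,1) in some order between (2,2) and (1,1). Summing Manhattan distances along each leg and taking the cheapest ordering ((2,2) → (2,4) → (3,1) → (1,1)) gives a lower bound of 2 + 4 + 2 = 8 moves.
The shortest route satisfying every rule uses 10 moves: (2,2) → (1,2) → (1,3) → (1,4) → (2,4) → (2,3) → (3,3) → (3,2) → (3,1) → (2,1) → (1,1).
The no-revisit rule (legs can't share cells) pushes the minimum above the 8-move bound; an exhaustive check rules out every length from 8 to 9, leaving 10 as the minimum.

10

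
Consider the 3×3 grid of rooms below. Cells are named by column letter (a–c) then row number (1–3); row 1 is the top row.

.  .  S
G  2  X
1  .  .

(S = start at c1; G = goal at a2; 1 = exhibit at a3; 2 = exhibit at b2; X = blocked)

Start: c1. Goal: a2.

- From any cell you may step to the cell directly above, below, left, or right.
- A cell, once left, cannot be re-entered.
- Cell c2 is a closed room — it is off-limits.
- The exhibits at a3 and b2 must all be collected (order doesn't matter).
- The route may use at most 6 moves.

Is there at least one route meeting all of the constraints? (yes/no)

yes

One route that works: c1 → b1 → b2 → b3 → a3 → a2.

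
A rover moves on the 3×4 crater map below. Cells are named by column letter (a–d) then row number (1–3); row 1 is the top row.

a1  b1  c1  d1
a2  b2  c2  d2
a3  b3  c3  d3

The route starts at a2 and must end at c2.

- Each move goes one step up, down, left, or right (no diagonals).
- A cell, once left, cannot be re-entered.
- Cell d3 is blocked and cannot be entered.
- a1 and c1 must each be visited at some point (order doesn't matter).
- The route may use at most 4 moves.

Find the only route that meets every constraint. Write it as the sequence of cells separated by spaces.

a2 a1 b1 c1 c2

The 4-move cap with required stops at a1, c1 leaves no slack for detours.
Route from a2: up to a1, 2× right (reaching c1), down to c2 — 4 moves in all.
Check: all required cells visited; 4 ≤ 4 moves.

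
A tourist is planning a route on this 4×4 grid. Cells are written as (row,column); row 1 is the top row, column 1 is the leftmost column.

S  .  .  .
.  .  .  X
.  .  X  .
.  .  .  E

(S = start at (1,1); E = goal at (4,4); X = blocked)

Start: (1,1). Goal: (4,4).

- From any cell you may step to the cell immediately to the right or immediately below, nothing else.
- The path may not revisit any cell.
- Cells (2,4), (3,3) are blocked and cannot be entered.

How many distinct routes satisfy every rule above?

A right/down-only route from (1,1) to (4,4) makes exactly 3 down-moves and 3 right-moves in some order.
With no other constraints that would be C(6,3) = 20 routes.
Subtract routes through each blocked cell (inclusion–exclusion for overlaps): − through (2,4): 4 − through (3,3): 12 → 4.
That gives 4 routes.

4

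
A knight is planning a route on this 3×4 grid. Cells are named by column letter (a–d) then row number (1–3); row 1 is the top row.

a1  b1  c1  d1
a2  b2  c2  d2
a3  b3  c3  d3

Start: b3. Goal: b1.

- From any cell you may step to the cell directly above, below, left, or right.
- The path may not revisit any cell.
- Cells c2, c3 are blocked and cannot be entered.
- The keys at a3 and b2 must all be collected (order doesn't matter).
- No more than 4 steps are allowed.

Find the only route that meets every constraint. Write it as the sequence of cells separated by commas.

b3, a3, a2, b2, b1

The budget equals the shortest possible length, so every move has to be on a shortest route through the required cells.
Route from b3: left to a3, up to a2, right to b2, up to b1 — 4 moves in all.
Check: all required cells visited; 4 ≤ 4 moves.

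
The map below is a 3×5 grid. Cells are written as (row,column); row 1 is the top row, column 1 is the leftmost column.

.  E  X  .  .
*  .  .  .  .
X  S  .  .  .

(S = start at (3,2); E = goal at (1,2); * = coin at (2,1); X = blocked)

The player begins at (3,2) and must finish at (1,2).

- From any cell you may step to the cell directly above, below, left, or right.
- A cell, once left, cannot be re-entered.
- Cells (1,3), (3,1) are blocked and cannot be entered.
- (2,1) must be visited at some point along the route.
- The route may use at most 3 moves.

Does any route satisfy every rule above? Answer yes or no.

Even ignoring the no-revisit rule, getting from (3,2) to (1,2) via (2,1) needs at least 2 + 2 = 4 moves (Manhattan distance per leg), which exceeds the 3-move limit.

no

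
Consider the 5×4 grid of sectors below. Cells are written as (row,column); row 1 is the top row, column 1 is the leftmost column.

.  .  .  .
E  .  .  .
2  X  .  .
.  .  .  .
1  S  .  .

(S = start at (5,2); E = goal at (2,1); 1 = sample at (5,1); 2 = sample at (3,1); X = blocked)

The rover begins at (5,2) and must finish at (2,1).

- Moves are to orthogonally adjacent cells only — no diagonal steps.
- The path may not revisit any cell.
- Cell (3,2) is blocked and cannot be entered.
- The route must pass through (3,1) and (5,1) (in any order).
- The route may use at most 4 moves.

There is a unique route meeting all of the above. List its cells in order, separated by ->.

(5,2) -> (5,1) -> (4,1) -> (3,1) -> (2,1)

The budget equals the shortest possible length, so every move has to be on a shortest route through the required cells.
Route from (5,2): left to (5,1), 3× up (reaching (2,1)) — 4 moves in all.
Check: all required cells visited; 4 ≤ 4 moves.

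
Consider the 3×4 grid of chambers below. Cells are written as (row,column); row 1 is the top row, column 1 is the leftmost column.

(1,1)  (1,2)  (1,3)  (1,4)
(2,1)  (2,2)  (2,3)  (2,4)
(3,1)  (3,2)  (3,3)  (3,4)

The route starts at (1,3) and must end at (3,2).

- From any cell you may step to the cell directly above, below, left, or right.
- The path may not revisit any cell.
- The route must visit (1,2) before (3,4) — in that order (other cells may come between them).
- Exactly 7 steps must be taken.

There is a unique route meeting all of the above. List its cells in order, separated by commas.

(1,3), (1,2), (2,2), (2,3), (2,4), (3,4), (3,3), (3,2)

The waypoints must appear in the order (1,2), (3,4), with no cell reused.
Route from (1,3): left to (1,2), down to (2,2), 2× right (reaching (2,4)), down to (3,4), 2× left (reaching (3,2)) — 7 moves in all.
Check: order respected ((1,2) at step 1, (3,4) at step 5); 7 moves as required.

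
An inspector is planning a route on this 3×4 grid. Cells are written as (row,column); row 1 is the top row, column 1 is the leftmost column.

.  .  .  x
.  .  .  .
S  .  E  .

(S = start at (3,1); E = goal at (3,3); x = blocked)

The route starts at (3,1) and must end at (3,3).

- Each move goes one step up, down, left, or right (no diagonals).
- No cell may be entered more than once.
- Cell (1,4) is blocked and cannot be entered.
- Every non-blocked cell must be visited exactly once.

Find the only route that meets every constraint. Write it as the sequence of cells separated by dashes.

(3,1) - (3,2) - (2,2) - (2,1) - (1,1) - (1,2) - (1,3) - (2,3) - (2,4) - (3,4) - (3,3)

Need to visit all 11 open cells exactly once, starting at (3,1) and ending at (3,3).
Route from (3,1): right to (3,2), up to (2,2), left to (2,1), up to (1,1), 2× right (reaching (1,3)), down to (2,3), right to (2,4), down to (3,4), left to (3,3) — 10 moves in all.
Check: all 11 open cells covered.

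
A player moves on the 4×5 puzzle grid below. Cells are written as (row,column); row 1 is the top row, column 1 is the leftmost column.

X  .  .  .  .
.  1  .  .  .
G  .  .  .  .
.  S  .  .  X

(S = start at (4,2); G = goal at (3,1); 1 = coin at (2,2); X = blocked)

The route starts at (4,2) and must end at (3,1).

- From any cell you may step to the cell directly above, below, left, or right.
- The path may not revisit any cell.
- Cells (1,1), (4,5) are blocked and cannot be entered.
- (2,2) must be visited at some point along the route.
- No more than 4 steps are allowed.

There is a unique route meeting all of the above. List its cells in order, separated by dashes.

(4,2) - (3,2) - (2,2) - (2,1) - (3,1)

The 4-move cap with required stops at (2,2) leaves no slack for detours.
Route from (4,2): 2× up (reaching (2,2)), left to (2,1), down to (3,1) — 4 moves in all.
Check: all required cells visited; 4 ≤ 4 moves.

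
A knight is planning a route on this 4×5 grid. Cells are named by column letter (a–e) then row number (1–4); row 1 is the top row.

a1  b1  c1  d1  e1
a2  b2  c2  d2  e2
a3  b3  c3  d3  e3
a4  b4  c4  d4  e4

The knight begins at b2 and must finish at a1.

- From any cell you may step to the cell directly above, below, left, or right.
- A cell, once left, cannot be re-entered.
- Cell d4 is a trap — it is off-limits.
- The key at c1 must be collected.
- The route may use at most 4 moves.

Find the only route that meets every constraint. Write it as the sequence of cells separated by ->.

The budget equals the shortest possible length, so every move has to be on a shortest route through the required cells.
Route from b2: right to c2, up to c1, 2× left (reaching a1) — 4 moves in all.
Check: all required cells visited; 4 ≤ 4 moves.

b2 -> c2 -> c1 -> b1 -> a1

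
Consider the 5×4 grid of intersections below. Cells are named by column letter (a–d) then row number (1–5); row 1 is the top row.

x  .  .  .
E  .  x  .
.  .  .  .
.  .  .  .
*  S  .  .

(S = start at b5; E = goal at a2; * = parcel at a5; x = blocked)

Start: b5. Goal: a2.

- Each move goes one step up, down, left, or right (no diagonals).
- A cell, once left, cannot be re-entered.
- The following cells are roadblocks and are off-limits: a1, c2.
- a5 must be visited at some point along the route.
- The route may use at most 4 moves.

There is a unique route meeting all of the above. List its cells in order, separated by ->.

Any route must reach a5 and still end at a2 within 4 moves, so the order of the required stops is forced.
Route from b5: left to a5, 3× up (reaching a2) — 4 moves in all.
Check: all required cells visited; 4 ≤ 4 moves.

b5 -> a5 -> a4 -> a3 -> a2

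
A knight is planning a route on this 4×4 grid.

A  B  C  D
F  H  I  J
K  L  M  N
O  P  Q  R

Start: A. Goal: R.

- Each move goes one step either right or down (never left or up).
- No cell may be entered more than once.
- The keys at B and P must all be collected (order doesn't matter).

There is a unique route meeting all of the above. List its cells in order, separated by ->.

A -> B -> H -> L -> P -> Q -> R

Moves only go right or down, so the column and row indices never decrease.
Route from A: right to B, 3× down (reaching P), 2× right (reaching R) — 6 moves in all.
Check: all required cells visited.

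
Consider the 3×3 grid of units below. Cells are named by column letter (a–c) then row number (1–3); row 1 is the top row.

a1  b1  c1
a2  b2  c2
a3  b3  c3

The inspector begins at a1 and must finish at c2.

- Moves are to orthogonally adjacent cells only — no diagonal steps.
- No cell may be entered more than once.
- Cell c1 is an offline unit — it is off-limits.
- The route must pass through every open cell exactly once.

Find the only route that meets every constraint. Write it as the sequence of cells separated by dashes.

a1 - b1 - b2 - a2 - a3 - b3 - c3 - c2

Need to visit all 8 open cells exactly once, starting at a1 and ending at c2.
Cell c3 has only two open neighbours (c2 and b3), so the path must pass straight through it: one of those is the cell it's entered from and the other is where it exits.
Route from a1: right 1 to b1, down 1 to b2, left 1 to a2, down 1 to a3, right 2 to c3, up 1 to c2 — 7 moves in all.
Check: all 8 open cells covered.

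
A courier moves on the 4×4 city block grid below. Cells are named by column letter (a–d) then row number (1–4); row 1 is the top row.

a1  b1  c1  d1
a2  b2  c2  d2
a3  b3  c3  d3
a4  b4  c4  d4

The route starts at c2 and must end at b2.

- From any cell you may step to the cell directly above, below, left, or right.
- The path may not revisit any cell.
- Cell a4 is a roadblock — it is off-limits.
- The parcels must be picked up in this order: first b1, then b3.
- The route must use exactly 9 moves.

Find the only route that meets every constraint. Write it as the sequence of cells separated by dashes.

c2 - d2 - d1 - c1 - b1 - a1 - a2 - a3 - b3 - b2

The waypoints must appear in the order b1, b3, with no cell reused.
Route from c2: right to d2, up to d1, 3× left (reaching a1), 2× down (reaching a3), right to b3, up to b2 — 9 moves in all.
Check: order respected (b1 at step 4, b3 at step 8); 9 moves as required.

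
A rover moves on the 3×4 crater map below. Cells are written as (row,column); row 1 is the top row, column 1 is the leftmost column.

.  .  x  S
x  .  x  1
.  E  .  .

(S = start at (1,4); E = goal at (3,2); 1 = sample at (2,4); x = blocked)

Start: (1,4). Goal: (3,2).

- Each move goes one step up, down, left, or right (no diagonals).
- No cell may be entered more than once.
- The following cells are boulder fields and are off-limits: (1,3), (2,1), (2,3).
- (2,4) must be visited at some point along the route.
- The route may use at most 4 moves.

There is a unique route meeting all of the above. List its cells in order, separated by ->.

The budget equals the shortest possible length, so every move has to be on a shortest route through the required cells.
Route from (1,4): 2× down (reaching (3,4)), 2× left (reaching (3,2)) — 4 moves in all.
Check: all required cells visited; 4 ≤ 4 moves.

(1,4) -> (2,4) -> (3,4) -> (3,3) -> (3,2)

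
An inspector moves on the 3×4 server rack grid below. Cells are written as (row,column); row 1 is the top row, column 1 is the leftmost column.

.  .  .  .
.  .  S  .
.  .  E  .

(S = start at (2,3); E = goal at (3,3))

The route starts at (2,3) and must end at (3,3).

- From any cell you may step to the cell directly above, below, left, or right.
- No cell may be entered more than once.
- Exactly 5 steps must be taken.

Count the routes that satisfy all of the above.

3

Need simple routes of exactly 5 moves from (2,3) to (3,3) (Manhattan distance 1, so 2 moves are spent on a detour and 2 undoing it).
Enumerating: (2,3) (1,3) (1,2) (2,2) (3,2) (3,3) | (2,3) (1,3) (1,4) (2,4) (3,4) (3,3) | (2,3) (2,2) (2,1) (3,1) (3,2) (3,3).
That gives 3 routes.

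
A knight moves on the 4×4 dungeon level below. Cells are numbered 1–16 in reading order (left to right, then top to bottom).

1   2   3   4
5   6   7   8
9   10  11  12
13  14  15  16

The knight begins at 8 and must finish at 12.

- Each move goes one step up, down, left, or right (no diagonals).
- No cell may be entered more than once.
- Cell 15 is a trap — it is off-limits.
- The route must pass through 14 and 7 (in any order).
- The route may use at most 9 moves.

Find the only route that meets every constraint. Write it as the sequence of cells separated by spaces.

8 7 6 5 9 13 14 10 11 12

The budget equals the shortest possible length, so every move has to be on a shortest route through the required cells.
Route from 8: 3× left (reaching 5), 2× down (reaching 13), right to 14, up to 10, 2× right (reaching 12) — 9 moves in all.
Check: all required cells visited; 9 ≤ 9 moves.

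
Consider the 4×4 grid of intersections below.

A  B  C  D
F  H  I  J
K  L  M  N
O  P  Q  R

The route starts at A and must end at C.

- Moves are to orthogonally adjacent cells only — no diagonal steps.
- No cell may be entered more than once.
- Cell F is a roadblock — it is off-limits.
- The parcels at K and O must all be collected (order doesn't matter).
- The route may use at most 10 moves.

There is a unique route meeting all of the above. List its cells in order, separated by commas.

A, B, H, L, K, O, P, Q, M, I, C

The budget equals the shortest possible length, so every move has to be on a shortest route through the required cells.
Route from A: right 1 to B, down 2 to L, left 1 to K, down 1 to O, right 2 to Q, up 3 to C — 10 moves in all.
Check: all required cells visited; 10 ≤ 10 moves.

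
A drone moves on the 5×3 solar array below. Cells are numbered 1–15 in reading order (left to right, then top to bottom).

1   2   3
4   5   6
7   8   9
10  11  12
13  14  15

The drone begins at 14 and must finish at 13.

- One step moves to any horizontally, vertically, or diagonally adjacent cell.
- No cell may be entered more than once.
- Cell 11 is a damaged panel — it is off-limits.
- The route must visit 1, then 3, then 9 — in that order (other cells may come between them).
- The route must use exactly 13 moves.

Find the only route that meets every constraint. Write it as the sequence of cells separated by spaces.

14 15 12 8 4 1 2 3 6 9 5 7 10 13

The waypoints must appear in the order 1, 3, 9, with no cell reused.
Route from 14: right 1 to 15, up 1 to 12, up-left 2 to 4, up 1 to 1, right 2 to 3, down 2 to 9, up-left 1 to 5, down-left 1 to 7, down 2 to 13 — 13 moves in all.
Check: order respected (1 at step 5, 3 at step 7, 9 at step 9); 13 moves as required.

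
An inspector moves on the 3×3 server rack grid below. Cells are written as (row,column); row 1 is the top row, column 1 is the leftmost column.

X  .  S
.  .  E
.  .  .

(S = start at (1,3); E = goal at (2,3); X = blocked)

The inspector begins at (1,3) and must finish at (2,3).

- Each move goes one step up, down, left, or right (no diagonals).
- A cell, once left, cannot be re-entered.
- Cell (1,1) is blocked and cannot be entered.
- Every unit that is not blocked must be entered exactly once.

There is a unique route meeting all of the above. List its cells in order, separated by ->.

Need to visit all 8 open cells exactly once, starting at (1,3) and ending at (2,3).
Cell (2,1) has only two open neighbours ((3,1) and (2,2)), so the path must pass straight through it: one of those is the cell it's entered from and the other is where it exits.
Route from (1,3): left 1 to (1,2), down 1 to (2,2), left 1 to (2,1), down 1 to (3,1), right 2 to (3,3), up 1 to (2,3) — 7 moves in all.
Check: all 8 open cells covered.

(1,3) -> (1,2) -> (2,2) -> (2,1) -> (3,1) -> (3,2) -> (3,3) -> (2,3)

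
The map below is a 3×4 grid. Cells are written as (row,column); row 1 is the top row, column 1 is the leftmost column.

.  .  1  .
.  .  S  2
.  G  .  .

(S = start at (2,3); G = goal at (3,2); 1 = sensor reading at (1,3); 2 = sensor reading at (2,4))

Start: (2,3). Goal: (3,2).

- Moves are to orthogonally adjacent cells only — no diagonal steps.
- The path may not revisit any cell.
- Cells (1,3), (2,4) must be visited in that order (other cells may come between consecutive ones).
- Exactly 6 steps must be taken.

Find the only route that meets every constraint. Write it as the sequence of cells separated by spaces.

The waypoints must appear in the order (1,3), (2,4), with no cell reused.
Route from (2,3): up to (1,3), right to (1,4), 2× down (reaching (3,4)), 2× left (reaching (3,2)) — 6 moves in all.
Check: order respected (1 at step 1, 2 at step 3); 6 moves as required.

(2,3) (1,3) (1,4) (2,4) (3,4) (3,3) (3,2)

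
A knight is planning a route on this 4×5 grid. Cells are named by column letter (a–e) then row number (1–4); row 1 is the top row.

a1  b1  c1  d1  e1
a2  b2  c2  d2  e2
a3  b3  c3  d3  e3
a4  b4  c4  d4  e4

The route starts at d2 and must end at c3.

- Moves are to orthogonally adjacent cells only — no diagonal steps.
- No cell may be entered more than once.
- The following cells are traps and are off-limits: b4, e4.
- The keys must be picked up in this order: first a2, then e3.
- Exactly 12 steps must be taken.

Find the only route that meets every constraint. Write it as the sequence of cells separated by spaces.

The waypoints must appear in the order a2, e3, with no cell reused.
Route from d2: left 3 to a2, up 1 to a1, right 4 to e1, down 2 to e3, left 2 to c3 — 12 moves in all.
Check: order respected (a2 at step 3, e3 at step 10); 12 moves as required.

d2 c2 b2 a2 a1 b1 c1 d1 e1 e2 e3 d3 c3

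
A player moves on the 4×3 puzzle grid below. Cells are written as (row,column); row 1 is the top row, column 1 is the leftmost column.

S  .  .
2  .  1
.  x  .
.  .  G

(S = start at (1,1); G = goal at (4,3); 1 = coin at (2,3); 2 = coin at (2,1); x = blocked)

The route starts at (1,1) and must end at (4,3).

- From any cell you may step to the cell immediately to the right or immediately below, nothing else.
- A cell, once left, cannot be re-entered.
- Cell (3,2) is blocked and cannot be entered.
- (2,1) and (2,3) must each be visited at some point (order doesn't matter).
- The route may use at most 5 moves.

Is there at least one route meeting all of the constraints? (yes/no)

One route that works: (1,1) → (2,1) → (2,2) → (2,3) → (3,3) → (4,3).

yes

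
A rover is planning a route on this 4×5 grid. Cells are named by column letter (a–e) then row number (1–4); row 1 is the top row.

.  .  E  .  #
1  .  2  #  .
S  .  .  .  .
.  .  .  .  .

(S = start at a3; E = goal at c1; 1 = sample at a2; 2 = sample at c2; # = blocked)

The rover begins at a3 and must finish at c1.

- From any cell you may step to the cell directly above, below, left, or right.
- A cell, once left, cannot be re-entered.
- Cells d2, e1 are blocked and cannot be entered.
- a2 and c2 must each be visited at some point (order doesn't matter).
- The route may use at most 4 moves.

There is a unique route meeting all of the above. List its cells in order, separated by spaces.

The budget equals the shortest possible length, so every move has to be on a shortest route through the required cells.
Route from a3: up 1 to a2, right 2 to c2, up 1 to c1 — 4 moves in all.
Check: all required cells visited; 4 ≤ 4 moves.

a3 a2 b2 c2 c1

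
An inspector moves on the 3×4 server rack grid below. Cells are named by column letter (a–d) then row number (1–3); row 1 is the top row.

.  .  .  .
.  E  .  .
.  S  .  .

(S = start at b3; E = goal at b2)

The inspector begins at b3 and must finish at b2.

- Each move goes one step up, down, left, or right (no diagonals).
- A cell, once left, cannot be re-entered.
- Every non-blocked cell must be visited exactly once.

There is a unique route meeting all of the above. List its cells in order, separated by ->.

b3 -> a3 -> a2 -> a1 -> b1 -> c1 -> d1 -> d2 -> d3 -> c3 -> c2 -> b2

Need to visit all 12 open cells exactly once, starting at b3 and ending at b2.
Cell a3 has only two open neighbours (a2 and b3), so the path must pass straight through it: one of those is the cell it's entered from and the other is where it exits.
Route from b3: left to a3, 2× up (reaching a1), 3× right (reaching d1), 2× down (reaching d3), left to c3, up to c2, left to b2 — 11 moves in all.
Check: all 12 open cells covered.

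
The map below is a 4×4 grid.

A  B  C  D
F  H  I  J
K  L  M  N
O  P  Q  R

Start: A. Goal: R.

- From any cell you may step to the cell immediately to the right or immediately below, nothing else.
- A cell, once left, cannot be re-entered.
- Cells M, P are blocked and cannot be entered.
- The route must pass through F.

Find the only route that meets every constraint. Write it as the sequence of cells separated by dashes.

A - F - H - I - J - N - R

Moves only go right or down, so the column and row indices never decrease.
Route from A: down 1 to F, right 3 to J, down 2 to R — 6 moves in all.
Check: all required cells visited.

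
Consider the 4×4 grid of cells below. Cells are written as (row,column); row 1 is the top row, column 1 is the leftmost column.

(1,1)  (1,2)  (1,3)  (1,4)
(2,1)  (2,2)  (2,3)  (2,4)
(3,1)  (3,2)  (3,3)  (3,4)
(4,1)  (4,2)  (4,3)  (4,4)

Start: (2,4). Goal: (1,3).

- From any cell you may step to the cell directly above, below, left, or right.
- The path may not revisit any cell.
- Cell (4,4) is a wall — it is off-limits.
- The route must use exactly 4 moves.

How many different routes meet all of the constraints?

2

Need simple routes of exactly 4 moves from (2,4) to (1,3) (Manhattan distance 2, so 1 moves are spent on a detour and 1 undoing it).
Enumerating: (2,4) (3,4) (3,3) (2,3) (1,3) | (2,4) (2,3) (2,2) (1,2) (1,3).
That gives 2 routes.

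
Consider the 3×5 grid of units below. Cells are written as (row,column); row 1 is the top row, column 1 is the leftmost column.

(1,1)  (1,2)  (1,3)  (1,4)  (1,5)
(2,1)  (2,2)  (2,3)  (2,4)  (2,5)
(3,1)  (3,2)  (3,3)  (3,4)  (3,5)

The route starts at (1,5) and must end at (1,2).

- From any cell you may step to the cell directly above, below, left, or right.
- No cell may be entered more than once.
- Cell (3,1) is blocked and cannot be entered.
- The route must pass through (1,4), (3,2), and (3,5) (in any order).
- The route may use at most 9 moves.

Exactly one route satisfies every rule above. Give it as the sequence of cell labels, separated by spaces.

The 9-move cap with required stops at (1,4), (3,2), (3,5) leaves no slack for detours.
Route from (1,5): left to (1,4), down to (2,4), right to (2,5), down to (3,5), 3× left (reaching (3,2)), 2× up (reaching (1,2)) — 9 moves in all.
Check: all required cells visited; 9 ≤ 9 moves.

(1,5) (1,4) (2,4) (2,5) (3,5) (3,4) (3,3) (3,2) (2,2) (1,2)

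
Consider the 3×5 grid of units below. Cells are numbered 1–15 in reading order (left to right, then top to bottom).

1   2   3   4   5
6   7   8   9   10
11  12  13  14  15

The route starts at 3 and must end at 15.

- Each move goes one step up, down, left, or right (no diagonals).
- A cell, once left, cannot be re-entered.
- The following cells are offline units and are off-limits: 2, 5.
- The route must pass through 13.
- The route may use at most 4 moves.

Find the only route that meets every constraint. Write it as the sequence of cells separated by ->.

The 4-move cap with required stops at 13 leaves no slack for detours.
Route from 3: down 2 to 13, right 2 to 15 — 4 moves in all.
Check: all required cells visited; 4 ≤ 4 moves.

3 -> 8 -> 13 -> 14 -> 15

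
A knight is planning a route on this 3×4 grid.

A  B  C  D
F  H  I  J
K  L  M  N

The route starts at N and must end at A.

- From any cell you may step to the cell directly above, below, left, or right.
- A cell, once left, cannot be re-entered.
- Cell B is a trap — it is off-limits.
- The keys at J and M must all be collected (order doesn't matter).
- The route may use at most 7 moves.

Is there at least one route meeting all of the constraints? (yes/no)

One route that works: N → J → I → M → L → H → F → A.

yes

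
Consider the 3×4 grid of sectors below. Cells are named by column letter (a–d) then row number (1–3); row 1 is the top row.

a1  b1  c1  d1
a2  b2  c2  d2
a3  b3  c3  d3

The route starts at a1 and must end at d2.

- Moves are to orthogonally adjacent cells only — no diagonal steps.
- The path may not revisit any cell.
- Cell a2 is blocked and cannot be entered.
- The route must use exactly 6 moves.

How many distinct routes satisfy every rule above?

Need simple routes of exactly 6 moves from a1 to d2 (Manhattan distance 4, so 1 moves are spent on a detour and 1 undoing it).
Enumerating: a1 b1 b2 b3 c3 c2 d2 | a1 b1 b2 b3 c3 d3 d2 | a1 b1 b2 c2 c1 d1 d2 | a1 b1 b2 c2 c3 d3 d2 | a1 b1 c1 c2 c3 d3 d2.
That gives 5 routes.

5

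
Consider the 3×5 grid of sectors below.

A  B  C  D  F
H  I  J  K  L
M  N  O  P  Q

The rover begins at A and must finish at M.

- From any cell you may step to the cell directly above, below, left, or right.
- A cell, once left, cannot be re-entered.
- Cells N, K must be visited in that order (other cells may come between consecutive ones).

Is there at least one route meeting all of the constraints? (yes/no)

Ignoring the required order, 45 revisit-free routes from A to M pass through all of N and K; the waypoint orders that occur are K → N (45) — never N → K.

no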